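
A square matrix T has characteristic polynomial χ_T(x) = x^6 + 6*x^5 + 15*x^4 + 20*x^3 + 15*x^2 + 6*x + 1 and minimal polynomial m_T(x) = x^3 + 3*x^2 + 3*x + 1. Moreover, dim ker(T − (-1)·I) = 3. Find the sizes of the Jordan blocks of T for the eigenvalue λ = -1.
Block sizes for λ = -1: [3, 2, 1]

Step 1 — from the characteristic polynomial, algebraic multiplicity of λ = -1 is 6. From dim ker(T − (-1)·I) = 3, there are exactly 3 Jordan blocks for λ = -1.
Step 2 — from the minimal polynomial, the factor (x + 1)^3 tells us the largest block for λ = -1 has size 3.
Step 3 — with total size 6, 3 blocks, and largest block 3, the block sizes (in nonincreasing order) are [3, 2, 1].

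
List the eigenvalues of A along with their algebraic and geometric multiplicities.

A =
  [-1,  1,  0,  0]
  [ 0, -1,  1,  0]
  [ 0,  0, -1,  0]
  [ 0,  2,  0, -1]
λ = -1: alg = 4, geom = 2

Step 1 — factor the characteristic polynomial to read off the algebraic multiplicities:
  χ_A(x) = (x + 1)^4

Step 2 — compute geometric multiplicities via the rank-nullity identity g(λ) = n − rank(A − λI):
  rank(A − (-1)·I) = 2, so dim ker(A − (-1)·I) = n − 2 = 2

Summary:
  λ = -1: algebraic multiplicity = 4, geometric multiplicity = 2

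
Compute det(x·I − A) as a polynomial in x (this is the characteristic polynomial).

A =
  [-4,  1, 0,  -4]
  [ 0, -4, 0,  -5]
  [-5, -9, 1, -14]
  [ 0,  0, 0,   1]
x^4 + 6*x^3 + x^2 - 24*x + 16

Expanding det(x·I − A) (e.g. by cofactor expansion or by noting that A is similar to its Jordan form J, which has the same characteristic polynomial as A) gives
  χ_A(x) = x^4 + 6*x^3 + x^2 - 24*x + 16
which factors as (x - 1)^2*(x + 4)^2. The eigenvalues (with algebraic multiplicities) are λ = -4 with multiplicity 2, λ = 1 with multiplicity 2.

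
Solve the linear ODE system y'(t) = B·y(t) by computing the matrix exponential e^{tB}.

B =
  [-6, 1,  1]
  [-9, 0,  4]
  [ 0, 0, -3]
e^{tB} =
  [-3*t*exp(-3*t) + exp(-3*t), t*exp(-3*t), t^2*exp(-3*t)/2 + t*exp(-3*t)]
  [-9*t*exp(-3*t), 3*t*exp(-3*t) + exp(-3*t), 3*t^2*exp(-3*t)/2 + 4*t*exp(-3*t)]
  [0, 0, exp(-3*t)]

Strategy: write B = P · J · P⁻¹ where J is a Jordan canonical form, so e^{tB} = P · e^{tJ} · P⁻¹, and e^{tJ} can be computed block-by-block.

B has Jordan form
J =
  [-3,  1,  0]
  [ 0, -3,  1]
  [ 0,  0, -3]
(up to reordering of blocks).

Per-block formulas:
  For a 3×3 Jordan block J_3(-3): exp(t · J_3(-3)) = e^(-3t)·(I + t·N + (t^2/2)·N^2), where N is the 3×3 nilpotent shift.

After assembling e^{tJ} and conjugating by P, we get:

e^{tB} =
  [-3*t*exp(-3*t) + exp(-3*t), t*exp(-3*t), t^2*exp(-3*t)/2 + t*exp(-3*t)]
  [-9*t*exp(-3*t), 3*t*exp(-3*t) + exp(-3*t), 3*t^2*exp(-3*t)/2 + 4*t*exp(-3*t)]
  [0, 0, exp(-3*t)]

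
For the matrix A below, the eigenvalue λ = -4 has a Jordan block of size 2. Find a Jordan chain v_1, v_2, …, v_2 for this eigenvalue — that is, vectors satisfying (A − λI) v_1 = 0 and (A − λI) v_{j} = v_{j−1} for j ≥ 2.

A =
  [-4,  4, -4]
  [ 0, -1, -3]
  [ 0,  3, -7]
A Jordan chain for λ = -4 of length 2:
v_1 = (4, 3, 3)ᵀ
v_2 = (0, 1, 0)ᵀ

Let N = A − (-4)·I. We want v_2 with N^2 v_2 = 0 but N^1 v_2 ≠ 0; then v_{j-1} := N · v_j for j = 2, …, 2.

Pick v_2 = (0, 1, 0)ᵀ.
Then v_1 = N · v_2 = (4, 3, 3)ᵀ.

Sanity check: (A − (-4)·I) v_1 = (0, 0, 0)ᵀ = 0. ✓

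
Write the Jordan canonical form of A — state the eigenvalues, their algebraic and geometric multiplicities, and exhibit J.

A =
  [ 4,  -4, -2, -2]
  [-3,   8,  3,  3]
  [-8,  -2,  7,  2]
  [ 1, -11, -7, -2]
J_1(2) ⊕ J_2(5) ⊕ J_1(5)

The characteristic polynomial is
  det(x·I − A) = x^4 - 17*x^3 + 105*x^2 - 275*x + 250 = (x - 5)^3*(x - 2)

Eigenvalues and multiplicities (the geometric multiplicity of λ is n − rank(A − λI), which equals the number of Jordan blocks for λ):
  λ = 2: algebraic multiplicity = 1, geometric multiplicity = 1
  λ = 5: algebraic multiplicity = 3, geometric multiplicity = 2

Determining the block sizes for each eigenvalue:
  λ = 2: one block (gm = 1), so the single block has size am = 1 → block sizes [1]
  λ = 5: 2 blocks summing to 3 forces exactly one block of size 2 and the rest size 1 → block sizes [2, 1]

Assembling the blocks gives a Jordan form
J =
  [2, 0, 0, 0]
  [0, 5, 1, 0]
  [0, 0, 5, 0]
  [0, 0, 0, 5]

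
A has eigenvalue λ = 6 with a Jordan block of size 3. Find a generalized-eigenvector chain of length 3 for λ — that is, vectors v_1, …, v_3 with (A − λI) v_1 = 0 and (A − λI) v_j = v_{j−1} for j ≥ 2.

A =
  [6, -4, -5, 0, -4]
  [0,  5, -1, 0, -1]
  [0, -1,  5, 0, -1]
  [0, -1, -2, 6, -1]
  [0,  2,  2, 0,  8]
A Jordan chain for λ = 6 of length 3:
v_1 = (1, 0, 0, 1, 0)ᵀ
v_2 = (-4, -1, -1, -1, 2)ᵀ
v_3 = (0, 1, 0, 0, 0)ᵀ

Let N = A − (6)·I. We want v_3 with N^3 v_3 = 0 but N^2 v_3 ≠ 0; then v_{j-1} := N · v_j for j = 3, …, 2.

Pick v_3 = (0, 1, 0, 0, 0)ᵀ.
Then v_2 = N · v_3 = (-4, -1, -1, -1, 2)ᵀ.
Then v_1 = N · v_2 = (1, 0, 0, 1, 0)ᵀ.

Sanity check: (A − (6)·I) v_1 = (0, 0, 0, 0, 0)ᵀ = 0. ✓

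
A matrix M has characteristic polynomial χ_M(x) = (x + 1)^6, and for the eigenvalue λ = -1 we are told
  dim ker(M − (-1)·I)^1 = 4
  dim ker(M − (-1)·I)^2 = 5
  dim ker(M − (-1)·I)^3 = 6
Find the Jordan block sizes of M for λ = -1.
Block sizes for λ = -1: [3, 1, 1, 1]

From the dimensions of kernels of powers, the number of Jordan blocks of size at least j is d_j − d_{j−1} where d_j = dim ker(N^j) (with d_0 = 0). Computing the differences gives [4, 1, 1].
The number of blocks of size exactly k is (#blocks of size ≥ k) − (#blocks of size ≥ k + 1), so the partition is: 3 block(s) of size 1, 1 block(s) of size 3.
In nonincreasing order the block sizes are [3, 1, 1, 1].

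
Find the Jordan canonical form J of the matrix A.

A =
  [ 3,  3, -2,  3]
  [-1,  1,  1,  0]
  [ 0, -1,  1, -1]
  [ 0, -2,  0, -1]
J_3(1) ⊕ J_1(1)

The characteristic polynomial is
  det(x·I − A) = x^4 - 4*x^3 + 6*x^2 - 4*x + 1 = (x - 1)^4

Eigenvalues and multiplicities (the geometric multiplicity of λ is n − rank(A − λI), which equals the number of Jordan blocks for λ):
  λ = 1: algebraic multiplicity = 4, geometric multiplicity = 2

Determining the block sizes for each eigenvalue:
  λ = 1: with am = 4 and gm = 2, the partition is not yet determined (e.g. several partitions of 4 into 2 parts exist). Let N = A − (1)·I. Computing rank(N^1) = 2, rank(N^2) = 1, rank(N^3) = 0; the number of blocks of size ≥ j is rank(N^{j−1}) − rank(N^j), giving [2, 1, 1]. So we have 1 block(s) of size 3, 1 block(s) of size 1 → block sizes [3, 1]

Assembling the blocks gives a Jordan form
J =
  [1, 1, 0, 0]
  [0, 1, 1, 0]
  [0, 0, 1, 0]
  [0, 0, 0, 1]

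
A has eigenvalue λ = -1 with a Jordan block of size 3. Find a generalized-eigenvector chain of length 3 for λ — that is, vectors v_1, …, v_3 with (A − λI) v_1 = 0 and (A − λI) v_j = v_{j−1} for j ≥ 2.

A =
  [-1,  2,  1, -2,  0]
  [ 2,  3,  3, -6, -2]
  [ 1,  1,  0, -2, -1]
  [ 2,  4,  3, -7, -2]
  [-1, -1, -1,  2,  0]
A Jordan chain for λ = -1 of length 3:
v_1 = (1, 1, 0, 1, 0)ᵀ
v_2 = (0, 2, 1, 2, -1)ᵀ
v_3 = (1, 0, 0, 0, 0)ᵀ

Let N = A − (-1)·I. We want v_3 with N^3 v_3 = 0 but N^2 v_3 ≠ 0; then v_{j-1} := N · v_j for j = 3, …, 2.

Pick v_3 = (1, 0, 0, 0, 0)ᵀ.
Then v_2 = N · v_3 = (0, 2, 1, 2, -1)ᵀ.
Then v_1 = N · v_2 = (1, 1, 0, 1, 0)ᵀ.

Sanity check: (A − (-1)·I) v_1 = (0, 0, 0, 0, 0)ᵀ = 0. ✓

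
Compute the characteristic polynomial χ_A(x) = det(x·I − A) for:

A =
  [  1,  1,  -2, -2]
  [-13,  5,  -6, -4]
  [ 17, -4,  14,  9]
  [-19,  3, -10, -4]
x^4 - 16*x^3 + 96*x^2 - 256*x + 256

Expanding det(x·I − A) (e.g. by cofactor expansion or by noting that A is similar to its Jordan form J, which has the same characteristic polynomial as A) gives
  χ_A(x) = x^4 - 16*x^3 + 96*x^2 - 256*x + 256
which factors as (x - 4)^4. The eigenvalues (with algebraic multiplicities) are λ = 4 with multiplicity 4.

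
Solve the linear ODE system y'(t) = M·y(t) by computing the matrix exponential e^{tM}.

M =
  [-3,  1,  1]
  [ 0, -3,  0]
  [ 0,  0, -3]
e^{tM} =
  [exp(-3*t), t*exp(-3*t), t*exp(-3*t)]
  [0, exp(-3*t), 0]
  [0, 0, exp(-3*t)]

Strategy: write M = P · J · P⁻¹ where J is a Jordan canonical form, so e^{tM} = P · e^{tJ} · P⁻¹, and e^{tJ} can be computed block-by-block.

M has Jordan form
J =
  [-3,  1,  0]
  [ 0, -3,  0]
  [ 0,  0, -3]
(up to reordering of blocks).

Per-block formulas:
  For a 2×2 Jordan block J_2(-3): exp(t · J_2(-3)) = e^(-3t)·(I + t·N), where N is the 2×2 nilpotent shift.
  For a 1×1 block at λ = -3: exp(t · [-3]) = [e^(-3t)].

After assembling e^{tJ} and conjugating by P, we get:

e^{tM} =
  [exp(-3*t), t*exp(-3*t), t*exp(-3*t)]
  [0, exp(-3*t), 0]
  [0, 0, exp(-3*t)]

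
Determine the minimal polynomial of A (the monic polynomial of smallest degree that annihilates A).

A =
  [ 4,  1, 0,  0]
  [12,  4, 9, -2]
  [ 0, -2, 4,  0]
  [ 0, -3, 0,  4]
x^3 - 12*x^2 + 48*x - 64

The characteristic polynomial is χ_A(x) = (x - 4)^4, so the eigenvalues are known. The minimal polynomial is
  m_A(x) = Π_λ (x − λ)^{k_λ}
where k_λ is the size of the *largest* Jordan block for λ (equivalently, the smallest k with (A − λI)^k v = 0 for every generalised eigenvector v of λ).

  λ = 4: largest Jordan block has size 3, contributing (x − 4)^3

So m_A(x) = (x - 4)^3 = x^3 - 12*x^2 + 48*x - 64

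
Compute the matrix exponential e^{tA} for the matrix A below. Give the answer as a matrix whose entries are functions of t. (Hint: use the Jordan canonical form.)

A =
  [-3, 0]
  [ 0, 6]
e^{tA} =
  [exp(-3*t), 0]
  [0, exp(6*t)]

Strategy: write A = P · J · P⁻¹ where J is a Jordan canonical form, so e^{tA} = P · e^{tJ} · P⁻¹, and e^{tJ} can be computed block-by-block.

A has Jordan form
J =
  [-3, 0]
  [ 0, 6]
(up to reordering of blocks).

Per-block formulas:
  For a 1×1 block at λ = 6: exp(t · [6]) = [e^(6t)].
  For a 1×1 block at λ = -3: exp(t · [-3]) = [e^(-3t)].

After assembling e^{tJ} and conjugating by P, we get:

e^{tA} =
  [exp(-3*t), 0]
  [0, exp(6*t)]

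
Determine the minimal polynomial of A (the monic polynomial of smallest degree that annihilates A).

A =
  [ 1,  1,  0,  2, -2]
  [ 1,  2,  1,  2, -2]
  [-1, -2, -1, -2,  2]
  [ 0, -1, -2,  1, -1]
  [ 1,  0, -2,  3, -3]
x^3

The characteristic polynomial is χ_A(x) = x^5, so the eigenvalues are known. The minimal polynomial is
  m_A(x) = Π_λ (x − λ)^{k_λ}
where k_λ is the size of the *largest* Jordan block for λ (equivalently, the smallest k with (A − λI)^k v = 0 for every generalised eigenvector v of λ).

  λ = 0: largest Jordan block has size 3, contributing (x − 0)^3

So m_A(x) = x^3 = x^3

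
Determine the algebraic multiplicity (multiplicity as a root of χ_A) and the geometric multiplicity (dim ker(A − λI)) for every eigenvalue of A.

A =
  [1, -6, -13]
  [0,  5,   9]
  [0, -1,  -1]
λ = 1: alg = 1, geom = 1; λ = 2: alg = 2, geom = 1

Step 1 — factor the characteristic polynomial to read off the algebraic multiplicities:
  χ_A(x) = (x - 2)^2*(x - 1)

Step 2 — compute geometric multiplicities via the rank-nullity identity g(λ) = n − rank(A − λI):
  rank(A − (1)·I) = 2, so dim ker(A − (1)·I) = n − 2 = 1
  rank(A − (2)·I) = 2, so dim ker(A − (2)·I) = n − 2 = 1

Summary:
  λ = 1: algebraic multiplicity = 1, geometric multiplicity = 1
  λ = 2: algebraic multiplicity = 2, geometric multiplicity = 1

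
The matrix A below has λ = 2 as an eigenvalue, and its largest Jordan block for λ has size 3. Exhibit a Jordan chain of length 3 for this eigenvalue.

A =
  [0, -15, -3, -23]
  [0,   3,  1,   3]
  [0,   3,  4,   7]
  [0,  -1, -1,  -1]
A Jordan chain for λ = 2 of length 3:
v_1 = (-1, -1, -2, 1)ᵀ
v_2 = (1, -1, -3, 1)ᵀ
v_3 = (7, -1, 0, 0)ᵀ

Let N = A − (2)·I. We want v_3 with N^3 v_3 = 0 but N^2 v_3 ≠ 0; then v_{j-1} := N · v_j for j = 3, …, 2.

Pick v_3 = (7, -1, 0, 0)ᵀ.
Then v_2 = N · v_3 = (1, -1, -3, 1)ᵀ.
Then v_1 = N · v_2 = (-1, -1, -2, 1)ᵀ.

Sanity check: (A − (2)·I) v_1 = (0, 0, 0, 0)ᵀ = 0. ✓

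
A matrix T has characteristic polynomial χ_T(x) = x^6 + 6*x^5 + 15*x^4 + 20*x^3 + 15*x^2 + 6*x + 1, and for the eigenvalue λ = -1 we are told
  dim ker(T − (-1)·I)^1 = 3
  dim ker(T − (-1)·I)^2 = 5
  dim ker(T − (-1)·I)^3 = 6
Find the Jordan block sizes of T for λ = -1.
Block sizes for λ = -1: [3, 2, 1]

From the dimensions of kernels of powers, the number of Jordan blocks of size at least j is d_j − d_{j−1} where d_j = dim ker(N^j) (with d_0 = 0). Computing the differences gives [3, 2, 1].
The number of blocks of size exactly k is (#blocks of size ≥ k) − (#blocks of size ≥ k + 1), so the partition is: 1 block(s) of size 1, 1 block(s) of size 2, 1 block(s) of size 3.
In nonincreasing order the block sizes are [3, 2, 1].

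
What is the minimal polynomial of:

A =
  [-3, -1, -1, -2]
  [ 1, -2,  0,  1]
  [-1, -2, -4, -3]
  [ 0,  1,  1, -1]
x^2 + 5*x + 6

The characteristic polynomial is χ_A(x) = (x + 2)^2*(x + 3)^2, so the eigenvalues are known. The minimal polynomial is
  m_A(x) = Π_λ (x − λ)^{k_λ}
where k_λ is the size of the *largest* Jordan block for λ (equivalently, the smallest k with (A − λI)^k v = 0 for every generalised eigenvector v of λ).

  λ = -3: largest Jordan block has size 1, contributing (x + 3)
  λ = -2: largest Jordan block has size 1, contributing (x + 2)

So m_A(x) = (x + 2)*(x + 3) = x^2 + 5*x + 6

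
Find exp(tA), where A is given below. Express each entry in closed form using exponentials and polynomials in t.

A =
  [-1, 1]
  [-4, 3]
e^{tA} =
  [-2*t*exp(t) + exp(t), t*exp(t)]
  [-4*t*exp(t), 2*t*exp(t) + exp(t)]

Strategy: write A = P · J · P⁻¹ where J is a Jordan canonical form, so e^{tA} = P · e^{tJ} · P⁻¹, and e^{tJ} can be computed block-by-block.

A has Jordan form
J =
  [1, 1]
  [0, 1]
(up to reordering of blocks).

Per-block formulas:
  For a 2×2 Jordan block J_2(1): exp(t · J_2(1)) = e^(1t)·(I + t·N), where N is the 2×2 nilpotent shift.

After assembling e^{tJ} and conjugating by P, we get:

e^{tA} =
  [-2*t*exp(t) + exp(t), t*exp(t)]
  [-4*t*exp(t), 2*t*exp(t) + exp(t)]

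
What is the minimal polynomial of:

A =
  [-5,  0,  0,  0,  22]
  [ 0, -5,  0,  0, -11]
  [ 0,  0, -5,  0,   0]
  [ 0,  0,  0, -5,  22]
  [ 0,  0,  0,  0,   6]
x^2 - x - 30

The characteristic polynomial is χ_A(x) = (x - 6)*(x + 5)^4, so the eigenvalues are known. The minimal polynomial is
  m_A(x) = Π_λ (x − λ)^{k_λ}
where k_λ is the size of the *largest* Jordan block for λ (equivalently, the smallest k with (A − λI)^k v = 0 for every generalised eigenvector v of λ).

  λ = -5: largest Jordan block has size 1, contributing (x + 5)
  λ = 6: largest Jordan block has size 1, contributing (x − 6)

So m_A(x) = (x - 6)*(x + 5) = x^2 - x - 30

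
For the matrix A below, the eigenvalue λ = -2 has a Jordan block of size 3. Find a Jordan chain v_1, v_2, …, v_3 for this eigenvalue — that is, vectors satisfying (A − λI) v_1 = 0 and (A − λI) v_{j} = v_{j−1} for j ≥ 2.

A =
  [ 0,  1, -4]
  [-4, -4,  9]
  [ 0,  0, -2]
A Jordan chain for λ = -2 of length 3:
v_1 = (1, -2, 0)ᵀ
v_2 = (-4, 9, 0)ᵀ
v_3 = (0, 0, 1)ᵀ

Let N = A − (-2)·I. We want v_3 with N^3 v_3 = 0 but N^2 v_3 ≠ 0; then v_{j-1} := N · v_j for j = 3, …, 2.

Pick v_3 = (0, 0, 1)ᵀ.
Then v_2 = N · v_3 = (-4, 9, 0)ᵀ.
Then v_1 = N · v_2 = (1, -2, 0)ᵀ.

Sanity check: (A − (-2)·I) v_1 = (0, 0, 0)ᵀ = 0. ✓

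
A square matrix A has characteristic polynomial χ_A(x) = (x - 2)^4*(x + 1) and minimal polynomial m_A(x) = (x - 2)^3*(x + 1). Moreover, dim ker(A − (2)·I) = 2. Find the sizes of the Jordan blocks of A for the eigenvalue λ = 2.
Block sizes for λ = 2: [3, 1]

Step 1 — from the characteristic polynomial, algebraic multiplicity of λ = 2 is 4. From dim ker(A − (2)·I) = 2, there are exactly 2 Jordan blocks for λ = 2.
Step 2 — from the minimal polynomial, the factor (x − 2)^3 tells us the largest block for λ = 2 has size 3.
Step 3 — with total size 4, 2 blocks, and largest block 3, the block sizes (in nonincreasing order) are [3, 1].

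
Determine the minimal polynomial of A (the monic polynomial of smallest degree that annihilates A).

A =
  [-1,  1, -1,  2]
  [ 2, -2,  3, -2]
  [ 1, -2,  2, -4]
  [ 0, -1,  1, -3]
x^3 + 3*x^2 + 3*x + 1

The characteristic polynomial is χ_A(x) = (x + 1)^4, so the eigenvalues are known. The minimal polynomial is
  m_A(x) = Π_λ (x − λ)^{k_λ}
where k_λ is the size of the *largest* Jordan block for λ (equivalently, the smallest k with (A − λI)^k v = 0 for every generalised eigenvector v of λ).

  λ = -1: largest Jordan block has size 3, contributing (x + 1)^3

So m_A(x) = (x + 1)^3 = x^3 + 3*x^2 + 3*x + 1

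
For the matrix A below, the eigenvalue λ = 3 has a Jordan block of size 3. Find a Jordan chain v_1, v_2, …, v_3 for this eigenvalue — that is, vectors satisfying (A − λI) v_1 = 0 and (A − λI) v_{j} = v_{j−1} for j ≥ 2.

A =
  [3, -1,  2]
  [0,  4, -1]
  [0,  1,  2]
A Jordan chain for λ = 3 of length 3:
v_1 = (1, 0, 0)ᵀ
v_2 = (-1, 1, 1)ᵀ
v_3 = (0, 1, 0)ᵀ

Let N = A − (3)·I. We want v_3 with N^3 v_3 = 0 but N^2 v_3 ≠ 0; then v_{j-1} := N · v_j for j = 3, …, 2.

Pick v_3 = (0, 1, 0)ᵀ.
Then v_2 = N · v_3 = (-1, 1, 1)ᵀ.
Then v_1 = N · v_2 = (1, 0, 0)ᵀ.

Sanity check: (A − (3)·I) v_1 = (0, 0, 0)ᵀ = 0. ✓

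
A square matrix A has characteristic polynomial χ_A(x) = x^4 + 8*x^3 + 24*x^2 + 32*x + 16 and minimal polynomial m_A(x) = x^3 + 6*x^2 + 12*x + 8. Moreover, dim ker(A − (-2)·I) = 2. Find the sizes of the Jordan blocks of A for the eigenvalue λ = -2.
Block sizes for λ = -2: [3, 1]

Step 1 — from the characteristic polynomial, algebraic multiplicity of λ = -2 is 4. From dim ker(A − (-2)·I) = 2, there are exactly 2 Jordan blocks for λ = -2.
Step 2 — from the minimal polynomial, the factor (x + 2)^3 tells us the largest block for λ = -2 has size 3.
Step 3 — with total size 4, 2 blocks, and largest block 3, the block sizes (in nonincreasing order) are [3, 1].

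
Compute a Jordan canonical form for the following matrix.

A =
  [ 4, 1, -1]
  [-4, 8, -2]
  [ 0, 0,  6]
J_2(6) ⊕ J_1(6)

The characteristic polynomial is
  det(x·I − A) = x^3 - 18*x^2 + 108*x - 216 = (x - 6)^3

Eigenvalues and multiplicities (the geometric multiplicity of λ is n − rank(A − λI), which equals the number of Jordan blocks for λ):
  λ = 6: algebraic multiplicity = 3, geometric multiplicity = 2

Determining the block sizes for each eigenvalue:
  λ = 6: 2 blocks summing to 3 forces exactly one block of size 2 and the rest size 1 → block sizes [2, 1]

Assembling the blocks gives a Jordan form
J =
  [6, 1, 0]
  [0, 6, 0]
  [0, 0, 6]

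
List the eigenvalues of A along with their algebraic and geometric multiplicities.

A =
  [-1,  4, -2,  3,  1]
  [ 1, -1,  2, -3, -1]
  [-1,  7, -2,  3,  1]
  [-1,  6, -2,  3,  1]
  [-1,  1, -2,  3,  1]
λ = 0: alg = 5, geom = 3

Step 1 — factor the characteristic polynomial to read off the algebraic multiplicities:
  χ_A(x) = x^5

Step 2 — compute geometric multiplicities via the rank-nullity identity g(λ) = n − rank(A − λI):
  rank(A − (0)·I) = 2, so dim ker(A − (0)·I) = n − 2 = 3

Summary:
  λ = 0: algebraic multiplicity = 5, geometric multiplicity = 3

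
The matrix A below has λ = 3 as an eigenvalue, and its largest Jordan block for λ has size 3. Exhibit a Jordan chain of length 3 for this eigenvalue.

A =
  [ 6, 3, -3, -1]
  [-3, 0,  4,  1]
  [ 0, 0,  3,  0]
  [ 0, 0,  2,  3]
A Jordan chain for λ = 3 of length 3:
v_1 = (1, -1, 0, 0)ᵀ
v_2 = (-3, 4, 0, 2)ᵀ
v_3 = (0, 0, 1, 0)ᵀ

Let N = A − (3)·I. We want v_3 with N^3 v_3 = 0 but N^2 v_3 ≠ 0; then v_{j-1} := N · v_j for j = 3, …, 2.

Pick v_3 = (0, 0, 1, 0)ᵀ.
Then v_2 = N · v_3 = (-3, 4, 0, 2)ᵀ.
Then v_1 = N · v_2 = (1, -1, 0, 0)ᵀ.

Sanity check: (A − (3)·I) v_1 = (0, 0, 0, 0)ᵀ = 0. ✓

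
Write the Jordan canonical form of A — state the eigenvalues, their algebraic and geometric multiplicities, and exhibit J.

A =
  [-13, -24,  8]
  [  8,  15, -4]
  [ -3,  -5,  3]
J_2(1) ⊕ J_1(3)

The characteristic polynomial is
  det(x·I − A) = x^3 - 5*x^2 + 7*x - 3 = (x - 3)*(x - 1)^2

Eigenvalues and multiplicities (the geometric multiplicity of λ is n − rank(A − λI), which equals the number of Jordan blocks for λ):
  λ = 1: algebraic multiplicity = 2, geometric multiplicity = 1
  λ = 3: algebraic multiplicity = 1, geometric multiplicity = 1

Determining the block sizes for each eigenvalue:
  λ = 1: one block (gm = 1), so the single block has size am = 2 → block sizes [2]
  λ = 3: one block (gm = 1), so the single block has size am = 1 → block sizes [1]

Assembling the blocks gives a Jordan form
J =
  [1, 1, 0]
  [0, 1, 0]
  [0, 0, 3]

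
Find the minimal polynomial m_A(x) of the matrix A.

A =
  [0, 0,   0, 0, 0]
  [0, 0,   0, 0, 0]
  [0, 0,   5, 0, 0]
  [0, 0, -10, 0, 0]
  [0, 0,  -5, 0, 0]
x^2 - 5*x

The characteristic polynomial is χ_A(x) = x^4*(x - 5), so the eigenvalues are known. The minimal polynomial is
  m_A(x) = Π_λ (x − λ)^{k_λ}
where k_λ is the size of the *largest* Jordan block for λ (equivalently, the smallest k with (A − λI)^k v = 0 for every generalised eigenvector v of λ).

  λ = 0: largest Jordan block has size 1, contributing (x − 0)
  λ = 5: largest Jordan block has size 1, contributing (x − 5)

So m_A(x) = x*(x - 5) = x^2 - 5*x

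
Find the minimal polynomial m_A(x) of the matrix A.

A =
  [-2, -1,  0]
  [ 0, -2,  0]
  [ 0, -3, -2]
x^2 + 4*x + 4

The characteristic polynomial is χ_A(x) = (x + 2)^3, so the eigenvalues are known. The minimal polynomial is
  m_A(x) = Π_λ (x − λ)^{k_λ}
where k_λ is the size of the *largest* Jordan block for λ (equivalently, the smallest k with (A − λI)^k v = 0 for every generalised eigenvector v of λ).

  λ = -2: largest Jordan block has size 2, contributing (x + 2)^2

So m_A(x) = (x + 2)^2 = x^2 + 4*x + 4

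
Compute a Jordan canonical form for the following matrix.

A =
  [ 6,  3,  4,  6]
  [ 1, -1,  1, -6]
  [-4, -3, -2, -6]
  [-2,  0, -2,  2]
J_1(-1) ⊕ J_2(2) ⊕ J_1(2)

The characteristic polynomial is
  det(x·I − A) = x^4 - 5*x^3 + 6*x^2 + 4*x - 8 = (x - 2)^3*(x + 1)

Eigenvalues and multiplicities (the geometric multiplicity of λ is n − rank(A − λI), which equals the number of Jordan blocks for λ):
  λ = -1: algebraic multiplicity = 1, geometric multiplicity = 1
  λ = 2: algebraic multiplicity = 3, geometric multiplicity = 2

Determining the block sizes for each eigenvalue:
  λ = -1: one block (gm = 1), so the single block has size am = 1 → block sizes [1]
  λ = 2: 2 blocks summing to 3 forces exactly one block of size 2 and the rest size 1 → block sizes [2, 1]

Assembling the blocks gives a Jordan form
J =
  [-1, 0, 0, 0]
  [ 0, 2, 1, 0]
  [ 0, 0, 2, 0]
  [ 0, 0, 0, 2]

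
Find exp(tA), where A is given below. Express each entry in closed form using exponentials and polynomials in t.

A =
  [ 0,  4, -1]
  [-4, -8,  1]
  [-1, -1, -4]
e^{tA} =
  [t^2*exp(-4*t)/2 + 4*t*exp(-4*t) + exp(-4*t), t^2*exp(-4*t)/2 + 4*t*exp(-4*t), -t*exp(-4*t)]
  [-t^2*exp(-4*t)/2 - 4*t*exp(-4*t), -t^2*exp(-4*t)/2 - 4*t*exp(-4*t) + exp(-4*t), t*exp(-4*t)]
  [-t*exp(-4*t), -t*exp(-4*t), exp(-4*t)]

Strategy: write A = P · J · P⁻¹ where J is a Jordan canonical form, so e^{tA} = P · e^{tJ} · P⁻¹, and e^{tJ} can be computed block-by-block.

A has Jordan form
J =
  [-4,  1,  0]
  [ 0, -4,  1]
  [ 0,  0, -4]
(up to reordering of blocks).

Per-block formulas:
  For a 3×3 Jordan block J_3(-4): exp(t · J_3(-4)) = e^(-4t)·(I + t·N + (t^2/2)·N^2), where N is the 3×3 nilpotent shift.

After assembling e^{tJ} and conjugating by P, we get:

e^{tA} =
  [t^2*exp(-4*t)/2 + 4*t*exp(-4*t) + exp(-4*t), t^2*exp(-4*t)/2 + 4*t*exp(-4*t), -t*exp(-4*t)]
  [-t^2*exp(-4*t)/2 - 4*t*exp(-4*t), -t^2*exp(-4*t)/2 - 4*t*exp(-4*t) + exp(-4*t), t*exp(-4*t)]
  [-t*exp(-4*t), -t*exp(-4*t), exp(-4*t)]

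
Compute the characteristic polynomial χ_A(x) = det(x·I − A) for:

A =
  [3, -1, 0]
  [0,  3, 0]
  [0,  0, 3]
x^3 - 9*x^2 + 27*x - 27

Expanding det(x·I − A) (e.g. by cofactor expansion or by noting that A is similar to its Jordan form J, which has the same characteristic polynomial as A) gives
  χ_A(x) = x^3 - 9*x^2 + 27*x - 27
which factors as (x - 3)^3. The eigenvalues (with algebraic multiplicities) are λ = 3 with multiplicity 3.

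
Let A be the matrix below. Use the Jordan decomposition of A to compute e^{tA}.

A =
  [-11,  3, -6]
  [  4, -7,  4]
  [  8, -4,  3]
e^{tA} =
  [-6*t*exp(-5*t) + exp(-5*t), 3*t*exp(-5*t), -6*t*exp(-5*t)]
  [4*t*exp(-5*t), -2*t*exp(-5*t) + exp(-5*t), 4*t*exp(-5*t)]
  [8*t*exp(-5*t), -4*t*exp(-5*t), 8*t*exp(-5*t) + exp(-5*t)]

Strategy: write A = P · J · P⁻¹ where J is a Jordan canonical form, so e^{tA} = P · e^{tJ} · P⁻¹, and e^{tJ} can be computed block-by-block.

A has Jordan form
J =
  [-5,  1,  0]
  [ 0, -5,  0]
  [ 0,  0, -5]
(up to reordering of blocks).

Per-block formulas:
  For a 1×1 block at λ = -5: exp(t · [-5]) = [e^(-5t)].
  For a 2×2 Jordan block J_2(-5): exp(t · J_2(-5)) = e^(-5t)·(I + t·N), where N is the 2×2 nilpotent shift.

After assembling e^{tJ} and conjugating by P, we get:

e^{tA} =
  [-6*t*exp(-5*t) + exp(-5*t), 3*t*exp(-5*t), -6*t*exp(-5*t)]
  [4*t*exp(-5*t), -2*t*exp(-5*t) + exp(-5*t), 4*t*exp(-5*t)]
  [8*t*exp(-5*t), -4*t*exp(-5*t), 8*t*exp(-5*t) + exp(-5*t)]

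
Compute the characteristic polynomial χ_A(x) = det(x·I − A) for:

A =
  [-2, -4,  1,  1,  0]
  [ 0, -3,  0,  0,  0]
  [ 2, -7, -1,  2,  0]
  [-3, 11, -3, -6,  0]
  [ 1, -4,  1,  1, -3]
x^5 + 15*x^4 + 90*x^3 + 270*x^2 + 405*x + 243

Expanding det(x·I − A) (e.g. by cofactor expansion or by noting that A is similar to its Jordan form J, which has the same characteristic polynomial as A) gives
  χ_A(x) = x^5 + 15*x^4 + 90*x^3 + 270*x^2 + 405*x + 243
which factors as (x + 3)^5. The eigenvalues (with algebraic multiplicities) are λ = -3 with multiplicity 5.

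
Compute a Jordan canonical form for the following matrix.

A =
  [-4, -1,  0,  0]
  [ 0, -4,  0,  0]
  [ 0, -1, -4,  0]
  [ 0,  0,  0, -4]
J_2(-4) ⊕ J_1(-4) ⊕ J_1(-4)

The characteristic polynomial is
  det(x·I − A) = x^4 + 16*x^3 + 96*x^2 + 256*x + 256 = (x + 4)^4

Eigenvalues and multiplicities (the geometric multiplicity of λ is n − rank(A − λI), which equals the number of Jordan blocks for λ):
  λ = -4: algebraic multiplicity = 4, geometric multiplicity = 3

Determining the block sizes for each eigenvalue:
  λ = -4: 3 blocks summing to 4 forces exactly one block of size 2 and the rest size 1 → block sizes [2, 1, 1]

Assembling the blocks gives a Jordan form
J =
  [-4,  1,  0,  0]
  [ 0, -4,  0,  0]
  [ 0,  0, -4,  0]
  [ 0,  0,  0, -4]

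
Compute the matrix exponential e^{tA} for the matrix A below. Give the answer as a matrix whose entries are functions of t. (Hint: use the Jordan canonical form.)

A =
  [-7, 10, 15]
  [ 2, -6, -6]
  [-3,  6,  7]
e^{tA} =
  [-5*t*exp(-2*t) + exp(-2*t), 10*t*exp(-2*t), 15*t*exp(-2*t)]
  [2*t*exp(-2*t), -4*t*exp(-2*t) + exp(-2*t), -6*t*exp(-2*t)]
  [-3*t*exp(-2*t), 6*t*exp(-2*t), 9*t*exp(-2*t) + exp(-2*t)]

Strategy: write A = P · J · P⁻¹ where J is a Jordan canonical form, so e^{tA} = P · e^{tJ} · P⁻¹, and e^{tJ} can be computed block-by-block.

A has Jordan form
J =
  [-2,  1,  0]
  [ 0, -2,  0]
  [ 0,  0, -2]
(up to reordering of blocks).

Per-block formulas:
  For a 2×2 Jordan block J_2(-2): exp(t · J_2(-2)) = e^(-2t)·(I + t·N), where N is the 2×2 nilpotent shift.
  For a 1×1 block at λ = -2: exp(t · [-2]) = [e^(-2t)].

After assembling e^{tJ} and conjugating by P, we get:

e^{tA} =
  [-5*t*exp(-2*t) + exp(-2*t), 10*t*exp(-2*t), 15*t*exp(-2*t)]
  [2*t*exp(-2*t), -4*t*exp(-2*t) + exp(-2*t), -6*t*exp(-2*t)]
  [-3*t*exp(-2*t), 6*t*exp(-2*t), 9*t*exp(-2*t) + exp(-2*t)]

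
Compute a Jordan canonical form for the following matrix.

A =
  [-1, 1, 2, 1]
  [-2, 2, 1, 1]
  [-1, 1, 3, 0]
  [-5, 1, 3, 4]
J_2(2) ⊕ J_2(2)

The characteristic polynomial is
  det(x·I − A) = x^4 - 8*x^3 + 24*x^2 - 32*x + 16 = (x - 2)^4

Eigenvalues and multiplicities (the geometric multiplicity of λ is n − rank(A − λI), which equals the number of Jordan blocks for λ):
  λ = 2: algebraic multiplicity = 4, geometric multiplicity = 2

Determining the block sizes for each eigenvalue:
  λ = 2: with am = 4 and gm = 2, the partition is not yet determined (e.g. several partitions of 4 into 2 parts exist). Let N = A − (2)·I. Computing rank(N^1) = 2, rank(N^2) = 0; the number of blocks of size ≥ j is rank(N^{j−1}) − rank(N^j), giving [2, 2]. So we have 2 block(s) of size 2 → block sizes [2, 2]

Assembling the blocks gives a Jordan form
J =
  [2, 1, 0, 0]
  [0, 2, 0, 0]
  [0, 0, 2, 1]
  [0, 0, 0, 2]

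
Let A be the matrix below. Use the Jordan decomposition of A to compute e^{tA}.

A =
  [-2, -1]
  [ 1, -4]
e^{tA} =
  [t*exp(-3*t) + exp(-3*t), -t*exp(-3*t)]
  [t*exp(-3*t), -t*exp(-3*t) + exp(-3*t)]

Strategy: write A = P · J · P⁻¹ where J is a Jordan canonical form, so e^{tA} = P · e^{tJ} · P⁻¹, and e^{tJ} can be computed block-by-block.

A has Jordan form
J =
  [-3,  1]
  [ 0, -3]
(up to reordering of blocks).

Per-block formulas:
  For a 2×2 Jordan block J_2(-3): exp(t · J_2(-3)) = e^(-3t)·(I + t·N), where N is the 2×2 nilpotent shift.

After assembling e^{tJ} and conjugating by P, we get:

e^{tA} =
  [t*exp(-3*t) + exp(-3*t), -t*exp(-3*t)]
  [t*exp(-3*t), -t*exp(-3*t) + exp(-3*t)]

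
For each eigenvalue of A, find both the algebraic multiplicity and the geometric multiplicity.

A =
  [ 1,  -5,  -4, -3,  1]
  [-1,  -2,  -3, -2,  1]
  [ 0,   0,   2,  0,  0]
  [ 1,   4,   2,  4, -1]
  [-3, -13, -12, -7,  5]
λ = 2: alg = 5, geom = 2

Step 1 — factor the characteristic polynomial to read off the algebraic multiplicities:
  χ_A(x) = (x - 2)^5

Step 2 — compute geometric multiplicities via the rank-nullity identity g(λ) = n − rank(A − λI):
  rank(A − (2)·I) = 3, so dim ker(A − (2)·I) = n − 3 = 2

Summary:
  λ = 2: algebraic multiplicity = 5, geometric multiplicity = 2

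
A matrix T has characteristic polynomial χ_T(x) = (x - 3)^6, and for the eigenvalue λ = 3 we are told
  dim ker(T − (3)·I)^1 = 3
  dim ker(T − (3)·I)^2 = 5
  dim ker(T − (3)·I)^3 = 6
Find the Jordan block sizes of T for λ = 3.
Block sizes for λ = 3: [3, 2, 1]

From the dimensions of kernels of powers, the number of Jordan blocks of size at least j is d_j − d_{j−1} where d_j = dim ker(N^j) (with d_0 = 0). Computing the differences gives [3, 2, 1].
The number of blocks of size exactly k is (#blocks of size ≥ k) − (#blocks of size ≥ k + 1), so the partition is: 1 block(s) of size 1, 1 block(s) of size 2, 1 block(s) of size 3.
In nonincreasing order the block sizes are [3, 2, 1].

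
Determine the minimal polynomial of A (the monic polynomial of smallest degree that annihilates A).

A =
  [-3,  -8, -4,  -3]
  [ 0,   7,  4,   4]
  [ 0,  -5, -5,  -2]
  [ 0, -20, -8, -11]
x^2 + 6*x + 9

The characteristic polynomial is χ_A(x) = (x + 3)^4, so the eigenvalues are known. The minimal polynomial is
  m_A(x) = Π_λ (x − λ)^{k_λ}
where k_λ is the size of the *largest* Jordan block for λ (equivalently, the smallest k with (A − λI)^k v = 0 for every generalised eigenvector v of λ).

  λ = -3: largest Jordan block has size 2, contributing (x + 3)^2

So m_A(x) = (x + 3)^2 = x^2 + 6*x + 9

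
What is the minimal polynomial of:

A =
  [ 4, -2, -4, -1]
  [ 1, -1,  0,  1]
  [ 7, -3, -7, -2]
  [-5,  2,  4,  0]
x^2 + 2*x + 1

The characteristic polynomial is χ_A(x) = (x + 1)^4, so the eigenvalues are known. The minimal polynomial is
  m_A(x) = Π_λ (x − λ)^{k_λ}
where k_λ is the size of the *largest* Jordan block for λ (equivalently, the smallest k with (A − λI)^k v = 0 for every generalised eigenvector v of λ).

  λ = -1: largest Jordan block has size 2, contributing (x + 1)^2

So m_A(x) = (x + 1)^2 = x^2 + 2*x + 1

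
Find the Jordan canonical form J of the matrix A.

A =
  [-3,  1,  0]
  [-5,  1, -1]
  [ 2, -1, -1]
J_3(-1)

The characteristic polynomial is
  det(x·I − A) = x^3 + 3*x^2 + 3*x + 1 = (x + 1)^3

Eigenvalues and multiplicities (the geometric multiplicity of λ is n − rank(A − λI), which equals the number of Jordan blocks for λ):
  λ = -1: algebraic multiplicity = 3, geometric multiplicity = 1

Determining the block sizes for each eigenvalue:
  λ = -1: one block (gm = 1), so the single block has size am = 3 → block sizes [3]

Assembling the blocks gives a Jordan form
J =
  [-1,  1,  0]
  [ 0, -1,  1]
  [ 0,  0, -1]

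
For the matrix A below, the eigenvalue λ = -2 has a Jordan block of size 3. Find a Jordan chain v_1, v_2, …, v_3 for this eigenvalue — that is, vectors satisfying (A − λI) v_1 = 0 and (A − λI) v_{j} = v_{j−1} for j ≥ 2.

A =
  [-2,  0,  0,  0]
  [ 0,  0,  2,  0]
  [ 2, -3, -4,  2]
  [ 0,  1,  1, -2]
A Jordan chain for λ = -2 of length 3:
v_1 = (0, 4, -4, 2)ᵀ
v_2 = (0, 0, 2, 0)ᵀ
v_3 = (1, 0, 0, 0)ᵀ

Let N = A − (-2)·I. We want v_3 with N^3 v_3 = 0 but N^2 v_3 ≠ 0; then v_{j-1} := N · v_j for j = 3, …, 2.

Pick v_3 = (1, 0, 0, 0)ᵀ.
Then v_2 = N · v_3 = (0, 0, 2, 0)ᵀ.
Then v_1 = N · v_2 = (0, 4, -4, 2)ᵀ.

Sanity check: (A − (-2)·I) v_1 = (0, 0, 0, 0)ᵀ = 0. ✓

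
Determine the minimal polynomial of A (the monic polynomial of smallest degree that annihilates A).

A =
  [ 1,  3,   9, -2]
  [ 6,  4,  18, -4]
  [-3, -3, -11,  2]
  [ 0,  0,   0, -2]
x^2 + 4*x + 4

The characteristic polynomial is χ_A(x) = (x + 2)^4, so the eigenvalues are known. The minimal polynomial is
  m_A(x) = Π_λ (x − λ)^{k_λ}
where k_λ is the size of the *largest* Jordan block for λ (equivalently, the smallest k with (A − λI)^k v = 0 for every generalised eigenvector v of λ).

  λ = -2: largest Jordan block has size 2, contributing (x + 2)^2

So m_A(x) = (x + 2)^2 = x^2 + 4*x + 4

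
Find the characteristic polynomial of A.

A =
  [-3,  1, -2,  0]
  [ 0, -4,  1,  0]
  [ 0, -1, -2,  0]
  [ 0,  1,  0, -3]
x^4 + 12*x^3 + 54*x^2 + 108*x + 81

Expanding det(x·I − A) (e.g. by cofactor expansion or by noting that A is similar to its Jordan form J, which has the same characteristic polynomial as A) gives
  χ_A(x) = x^4 + 12*x^3 + 54*x^2 + 108*x + 81
which factors as (x + 3)^4. The eigenvalues (with algebraic multiplicities) are λ = -3 with multiplicity 4.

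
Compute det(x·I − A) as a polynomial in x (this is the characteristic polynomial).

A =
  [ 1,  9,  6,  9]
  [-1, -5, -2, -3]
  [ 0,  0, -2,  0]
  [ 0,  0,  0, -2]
x^4 + 8*x^3 + 24*x^2 + 32*x + 16

Expanding det(x·I − A) (e.g. by cofactor expansion or by noting that A is similar to its Jordan form J, which has the same characteristic polynomial as A) gives
  χ_A(x) = x^4 + 8*x^3 + 24*x^2 + 32*x + 16
which factors as (x + 2)^4. The eigenvalues (with algebraic multiplicities) are λ = -2 with multiplicity 4.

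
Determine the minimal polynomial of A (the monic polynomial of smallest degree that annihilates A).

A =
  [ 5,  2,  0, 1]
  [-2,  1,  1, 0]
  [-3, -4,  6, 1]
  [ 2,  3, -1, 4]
x^3 - 12*x^2 + 48*x - 64

The characteristic polynomial is χ_A(x) = (x - 4)^4, so the eigenvalues are known. The minimal polynomial is
  m_A(x) = Π_λ (x − λ)^{k_λ}
where k_λ is the size of the *largest* Jordan block for λ (equivalently, the smallest k with (A − λI)^k v = 0 for every generalised eigenvector v of λ).

  λ = 4: largest Jordan block has size 3, contributing (x − 4)^3

So m_A(x) = (x - 4)^3 = x^3 - 12*x^2 + 48*x - 64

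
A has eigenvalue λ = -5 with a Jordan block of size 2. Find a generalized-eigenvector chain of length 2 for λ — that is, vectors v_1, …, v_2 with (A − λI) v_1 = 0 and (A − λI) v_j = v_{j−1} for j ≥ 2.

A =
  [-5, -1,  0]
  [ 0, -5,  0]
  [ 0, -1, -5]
A Jordan chain for λ = -5 of length 2:
v_1 = (-1, 0, -1)ᵀ
v_2 = (0, 1, 0)ᵀ

Let N = A − (-5)·I. We want v_2 with N^2 v_2 = 0 but N^1 v_2 ≠ 0; then v_{j-1} := N · v_j for j = 2, …, 2.

Pick v_2 = (0, 1, 0)ᵀ.
Then v_1 = N · v_2 = (-1, 0, -1)ᵀ.

Sanity check: (A − (-5)·I) v_1 = (0, 0, 0)ᵀ = 0. ✓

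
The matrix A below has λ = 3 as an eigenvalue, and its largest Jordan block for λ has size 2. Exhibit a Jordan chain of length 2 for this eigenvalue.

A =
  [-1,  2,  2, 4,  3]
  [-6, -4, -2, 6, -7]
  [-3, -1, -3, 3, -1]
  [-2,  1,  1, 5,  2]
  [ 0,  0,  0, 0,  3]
A Jordan chain for λ = 3 of length 2:
v_1 = (-1, 0, 0, -1, 0)ᵀ
v_2 = (0, 1, 0, 0, -1)ᵀ

Let N = A − (3)·I. We want v_2 with N^2 v_2 = 0 but N^1 v_2 ≠ 0; then v_{j-1} := N · v_j for j = 2, …, 2.

Pick v_2 = (0, 1, 0, 0, -1)ᵀ.
Then v_1 = N · v_2 = (-1, 0, 0, -1, 0)ᵀ.

Sanity check: (A − (3)·I) v_1 = (0, 0, 0, 0, 0)ᵀ = 0. ✓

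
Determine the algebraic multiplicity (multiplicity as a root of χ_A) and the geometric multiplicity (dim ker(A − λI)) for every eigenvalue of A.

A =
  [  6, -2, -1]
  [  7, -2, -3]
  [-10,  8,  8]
λ = 4: alg = 3, geom = 1

Step 1 — factor the characteristic polynomial to read off the algebraic multiplicities:
  χ_A(x) = (x - 4)^3

Step 2 — compute geometric multiplicities via the rank-nullity identity g(λ) = n − rank(A − λI):
  rank(A − (4)·I) = 2, so dim ker(A − (4)·I) = n − 2 = 1

Summary:
  λ = 4: algebraic multiplicity = 3, geometric multiplicity = 1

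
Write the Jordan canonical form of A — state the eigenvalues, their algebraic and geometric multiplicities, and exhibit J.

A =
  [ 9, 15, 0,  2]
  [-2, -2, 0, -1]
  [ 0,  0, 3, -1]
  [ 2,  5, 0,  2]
J_3(3) ⊕ J_1(3)

The characteristic polynomial is
  det(x·I − A) = x^4 - 12*x^3 + 54*x^2 - 108*x + 81 = (x - 3)^4

Eigenvalues and multiplicities (the geometric multiplicity of λ is n − rank(A − λI), which equals the number of Jordan blocks for λ):
  λ = 3: algebraic multiplicity = 4, geometric multiplicity = 2

Determining the block sizes for each eigenvalue:
  λ = 3: with am = 4 and gm = 2, the partition is not yet determined (e.g. several partitions of 4 into 2 parts exist). Let N = A − (3)·I. Computing rank(N^1) = 2, rank(N^2) = 1, rank(N^3) = 0; the number of blocks of size ≥ j is rank(N^{j−1}) − rank(N^j), giving [2, 1, 1]. So we have 1 block(s) of size 3, 1 block(s) of size 1 → block sizes [3, 1]

Assembling the blocks gives a Jordan form
J =
  [3, 1, 0, 0]
  [0, 3, 1, 0]
  [0, 0, 3, 0]
  [0, 0, 0, 3]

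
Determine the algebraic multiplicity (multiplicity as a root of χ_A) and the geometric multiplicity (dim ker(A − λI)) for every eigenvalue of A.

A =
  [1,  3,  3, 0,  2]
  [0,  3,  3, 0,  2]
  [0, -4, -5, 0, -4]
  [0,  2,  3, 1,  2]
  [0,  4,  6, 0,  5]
λ = 1: alg = 5, geom = 3

Step 1 — factor the characteristic polynomial to read off the algebraic multiplicities:
  χ_A(x) = (x - 1)^5

Step 2 — compute geometric multiplicities via the rank-nullity identity g(λ) = n − rank(A − λI):
  rank(A − (1)·I) = 2, so dim ker(A − (1)·I) = n − 2 = 3

Summary:
  λ = 1: algebraic multiplicity = 5, geometric multiplicity = 3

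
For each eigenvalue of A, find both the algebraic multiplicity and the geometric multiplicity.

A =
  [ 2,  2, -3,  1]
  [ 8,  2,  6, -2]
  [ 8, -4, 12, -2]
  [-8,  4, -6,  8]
λ = 6: alg = 4, geom = 3

Step 1 — factor the characteristic polynomial to read off the algebraic multiplicities:
  χ_A(x) = (x - 6)^4

Step 2 — compute geometric multiplicities via the rank-nullity identity g(λ) = n − rank(A − λI):
  rank(A − (6)·I) = 1, so dim ker(A − (6)·I) = n − 1 = 3

Summary:
  λ = 6: algebraic multiplicity = 4, geometric multiplicity = 3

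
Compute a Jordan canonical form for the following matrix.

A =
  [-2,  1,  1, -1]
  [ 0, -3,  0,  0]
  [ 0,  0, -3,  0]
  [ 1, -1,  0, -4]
J_3(-3) ⊕ J_1(-3)

The characteristic polynomial is
  det(x·I − A) = x^4 + 12*x^3 + 54*x^2 + 108*x + 81 = (x + 3)^4

Eigenvalues and multiplicities (the geometric multiplicity of λ is n − rank(A − λI), which equals the number of Jordan blocks for λ):
  λ = -3: algebraic multiplicity = 4, geometric multiplicity = 2

Determining the block sizes for each eigenvalue:
  λ = -3: with am = 4 and gm = 2, the partition is not yet determined (e.g. several partitions of 4 into 2 parts exist). Let N = A − (-3)·I. Computing rank(N^1) = 2, rank(N^2) = 1, rank(N^3) = 0; the number of blocks of size ≥ j is rank(N^{j−1}) − rank(N^j), giving [2, 1, 1]. So we have 1 block(s) of size 3, 1 block(s) of size 1 → block sizes [3, 1]

Assembling the blocks gives a Jordan form
J =
  [-3,  1,  0,  0]
  [ 0, -3,  1,  0]
  [ 0,  0, -3,  0]
  [ 0,  0,  0, -3]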